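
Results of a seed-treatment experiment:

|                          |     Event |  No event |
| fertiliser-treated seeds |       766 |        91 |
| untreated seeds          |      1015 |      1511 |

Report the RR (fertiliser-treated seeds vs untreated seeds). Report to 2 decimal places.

risk, fertiliser-treated seeds = 766/857 = 0.8938
risk, untreated seeds = 1015/2526 = 0.4018
RR = 0.8938 / 0.4018 = 2.22

2.22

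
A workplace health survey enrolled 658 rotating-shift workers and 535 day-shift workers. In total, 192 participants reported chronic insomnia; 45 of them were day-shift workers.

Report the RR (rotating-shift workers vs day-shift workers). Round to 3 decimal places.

RR ≈ 2.656

rotating-shift workers with the outcome: 192 − 45 = 147
rotating-shift workers without the outcome: 658 − 147 = 511
day-shift workers without the outcome: 535 − 45 = 490
risk, rotating-shift workers = 147/658 = 0.2234
risk, day-shift workers = 45/535 = 0.0841
RR = 0.2234 / 0.0841 = 2.656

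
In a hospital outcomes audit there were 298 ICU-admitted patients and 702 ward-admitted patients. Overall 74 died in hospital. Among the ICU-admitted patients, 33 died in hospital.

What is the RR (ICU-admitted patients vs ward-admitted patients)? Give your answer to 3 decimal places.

RR = 1.896

ICU-admitted patients without the outcome: 298 − 33 = 265
ward-admitted patients with the outcome: 74 − 33 = 41
ward-admitted patients without the outcome: 702 − 41 = 661
risk, ICU-admitted patients = 33/298 = 0.1107
risk, ward-admitted patients = 41/702 = 0.0584
RR = 0.1107 / 0.0584 = 1.896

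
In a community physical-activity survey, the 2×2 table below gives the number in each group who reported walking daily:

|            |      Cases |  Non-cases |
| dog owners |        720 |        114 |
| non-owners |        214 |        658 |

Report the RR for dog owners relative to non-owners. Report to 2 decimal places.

risk, dog owners = 720/834 = 0.8633
risk, non-owners = 214/872 = 0.2454
RR = 0.8633 / 0.2454 = 3.52

RR ≈ 3.52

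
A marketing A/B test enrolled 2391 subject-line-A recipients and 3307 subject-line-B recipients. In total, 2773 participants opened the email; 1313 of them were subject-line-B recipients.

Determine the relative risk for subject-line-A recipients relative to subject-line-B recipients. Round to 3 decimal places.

RR = 1.538

subject-line-A recipients with the outcome: 2773 − 1313 = 1460
subject-line-A recipients without the outcome: 2391 − 1460 = 931
subject-line-B recipients without the outcome: 3307 − 1313 = 1994
risk, subject-line-A recipients = 1460/2391 = 0.6106
risk, subject-line-B recipients = 1313/3307 = 0.3970
RR = 0.6106 / 0.3970 = 1.538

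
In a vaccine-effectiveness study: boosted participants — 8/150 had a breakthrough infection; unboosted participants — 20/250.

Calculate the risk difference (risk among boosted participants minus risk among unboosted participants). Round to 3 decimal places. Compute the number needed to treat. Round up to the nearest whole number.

risk, boosted participants = 8/150 = 0.0533
risk, unboosted participants = 20/250 = 0.0800
risk difference = 0.0533 − 0.0800 = -0.027
absolute risk difference = 0.026667
1 / 0.026667 = 37.500 → round up → 38

RD = -0.027; NNT = 38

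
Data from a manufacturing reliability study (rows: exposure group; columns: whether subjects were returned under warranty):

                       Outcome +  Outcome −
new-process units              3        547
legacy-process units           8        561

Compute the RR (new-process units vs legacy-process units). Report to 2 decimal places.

risk, new-process units = 3/550 = 0.00545
risk, legacy-process units = 8/569 = 0.01406
RR = 0.00545 / 0.01406 = 0.39

RR: 0.39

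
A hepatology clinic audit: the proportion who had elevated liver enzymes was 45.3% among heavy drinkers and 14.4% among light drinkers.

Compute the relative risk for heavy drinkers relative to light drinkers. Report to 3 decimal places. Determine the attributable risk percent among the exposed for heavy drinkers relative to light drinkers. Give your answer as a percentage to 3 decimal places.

RR = 3.146; AR% = 68.212%

RR = 0.4530 / 0.1440 = 3.146
AR% = (0.4530 − 0.1440) / 0.4530 = 0.6821 → 68.212%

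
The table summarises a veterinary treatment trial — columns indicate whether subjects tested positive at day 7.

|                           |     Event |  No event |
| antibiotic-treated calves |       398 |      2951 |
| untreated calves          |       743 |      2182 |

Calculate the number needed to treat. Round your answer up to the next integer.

8

risk, antibiotic-treated calves = 398/3349 = 0.118841
risk, untreated calves = 743/2925 = 0.254017
absolute risk difference = 0.135176
1 / 0.135176 = 7.398 → round up → 8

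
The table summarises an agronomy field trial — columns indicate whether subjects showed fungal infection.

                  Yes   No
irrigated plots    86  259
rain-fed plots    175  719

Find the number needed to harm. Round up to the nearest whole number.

risk, irrigated plots = 86/345 = 0.249275
risk, rain-fed plots = 175/894 = 0.195749
absolute risk difference = 0.053526
1 / 0.053526 = 18.683 → round up → 19

19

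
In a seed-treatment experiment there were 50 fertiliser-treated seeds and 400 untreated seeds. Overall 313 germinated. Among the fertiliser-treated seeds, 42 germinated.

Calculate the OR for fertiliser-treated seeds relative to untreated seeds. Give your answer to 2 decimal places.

2.50

fertiliser-treated seeds without the outcome: 50 − 42 = 8
untreated seeds with the outcome: 313 − 42 = 271
untreated seeds without the outcome: 400 − 271 = 129
OR = (42 × 129) / (8 × 271) = 5418/2168 ≈ 2.50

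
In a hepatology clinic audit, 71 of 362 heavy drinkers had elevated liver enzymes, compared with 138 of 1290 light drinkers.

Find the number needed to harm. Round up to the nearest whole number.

12

risk, heavy drinkers = 71/362 = 0.196133
risk, light drinkers = 138/1290 = 0.106977
absolute risk difference = 0.089156
1 / 0.089156 = 11.216 → round up → 12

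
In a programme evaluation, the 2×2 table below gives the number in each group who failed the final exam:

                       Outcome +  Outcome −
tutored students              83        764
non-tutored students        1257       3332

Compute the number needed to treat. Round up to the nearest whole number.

6

risk, tutored students = 83/847 = 0.097993
risk, non-tutored students = 1257/4589 = 0.273916
absolute risk difference = 0.175923
1 / 0.175923 = 5.684 → round up → 6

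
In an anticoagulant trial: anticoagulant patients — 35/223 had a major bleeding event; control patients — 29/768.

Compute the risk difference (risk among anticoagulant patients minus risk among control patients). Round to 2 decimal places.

risk, anticoagulant patients = 35/223 = 0.15695
risk, control patients = 29/768 = 0.03776
risk difference = 0.15695 − 0.03776 = 0.12

0.12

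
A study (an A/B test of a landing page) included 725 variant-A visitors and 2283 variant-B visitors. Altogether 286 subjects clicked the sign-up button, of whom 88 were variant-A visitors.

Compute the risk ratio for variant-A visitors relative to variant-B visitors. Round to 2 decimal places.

variant-A visitors without the outcome: 725 − 88 = 637
variant-B visitors with the outcome: 286 − 88 = 198
variant-B visitors without the outcome: 2283 − 198 = 2085
risk, variant-A visitors = 88/725 = 0.1214
risk, variant-B visitors = 198/2283 = 0.0867
RR = 0.1214 / 0.0867 = 1.40

RR ≈ 1.40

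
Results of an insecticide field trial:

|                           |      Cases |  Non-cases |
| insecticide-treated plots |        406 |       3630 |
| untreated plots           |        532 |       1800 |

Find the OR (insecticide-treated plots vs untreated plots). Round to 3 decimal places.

OR = (406 × 1800) / (3630 × 532) = 730800/1931160 ≈ 0.378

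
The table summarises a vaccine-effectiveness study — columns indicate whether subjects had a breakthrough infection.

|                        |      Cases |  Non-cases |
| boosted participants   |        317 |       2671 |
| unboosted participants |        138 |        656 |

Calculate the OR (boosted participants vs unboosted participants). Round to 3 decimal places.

OR: 0.564

odds, boosted participants = 317/2671 = 0.1187
odds, unboosted participants = 138/656 = 0.2104
OR = 0.1187 / 0.2104 = 0.564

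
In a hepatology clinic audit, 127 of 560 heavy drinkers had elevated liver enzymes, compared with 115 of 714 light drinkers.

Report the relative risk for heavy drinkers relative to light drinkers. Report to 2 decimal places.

risk, heavy drinkers = 127/560 = 0.2268
risk, light drinkers = 115/714 = 0.1611
RR = 0.2268 / 0.1611 = 1.41

RR: 1.41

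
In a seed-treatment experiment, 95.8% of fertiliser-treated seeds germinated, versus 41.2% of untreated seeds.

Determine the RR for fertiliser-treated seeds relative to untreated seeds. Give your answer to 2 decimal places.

RR = 0.9580 / 0.4120 = 2.33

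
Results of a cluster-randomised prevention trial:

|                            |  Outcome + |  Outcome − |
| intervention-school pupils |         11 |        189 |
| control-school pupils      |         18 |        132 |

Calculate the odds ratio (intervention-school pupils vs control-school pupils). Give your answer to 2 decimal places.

odds, intervention-school pupils = 11/189 = 0.0582
odds, control-school pupils = 18/132 = 0.1364
OR = 0.0582 / 0.1364 = 0.43

0.43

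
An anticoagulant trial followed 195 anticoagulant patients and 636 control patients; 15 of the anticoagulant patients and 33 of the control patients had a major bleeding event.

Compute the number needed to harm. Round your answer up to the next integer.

NNH = 40

risk, anticoagulant patients = 15/195 = 0.076923
risk, control patients = 33/636 = 0.051887
absolute risk difference = 0.025036
1 / 0.025036 = 39.942 → round up → 40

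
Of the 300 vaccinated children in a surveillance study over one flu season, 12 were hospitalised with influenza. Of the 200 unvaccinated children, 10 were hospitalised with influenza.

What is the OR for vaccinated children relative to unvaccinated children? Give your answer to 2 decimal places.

0.79

odds, vaccinated children = 12/288 = 0.04167
odds, unvaccinated children = 10/190 = 0.05263
OR = 0.04167 / 0.05263 = 0.79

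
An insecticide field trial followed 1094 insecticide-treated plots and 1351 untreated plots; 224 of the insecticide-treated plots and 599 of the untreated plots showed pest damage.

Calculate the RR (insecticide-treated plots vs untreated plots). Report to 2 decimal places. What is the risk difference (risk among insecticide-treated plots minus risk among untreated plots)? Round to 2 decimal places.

RR = 0.46; RD = -0.24

risk, insecticide-treated plots = 224/1094 = 0.2048
risk, untreated plots = 599/1351 = 0.4434
RR = 0.2048 / 0.4434 = 0.46
risk difference = 0.2048 − 0.4434 = -0.24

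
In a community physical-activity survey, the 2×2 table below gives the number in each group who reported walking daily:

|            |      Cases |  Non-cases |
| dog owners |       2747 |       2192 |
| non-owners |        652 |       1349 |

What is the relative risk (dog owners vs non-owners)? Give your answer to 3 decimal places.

RR: 1.707

risk, dog owners = 2747/4939 = 0.5562
risk, non-owners = 652/2001 = 0.3258
RR = 0.5562 / 0.3258 = 1.707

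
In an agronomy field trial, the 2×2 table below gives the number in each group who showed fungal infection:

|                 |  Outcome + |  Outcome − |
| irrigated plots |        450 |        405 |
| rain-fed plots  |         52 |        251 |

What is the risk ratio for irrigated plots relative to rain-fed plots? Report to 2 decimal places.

risk, irrigated plots = 450/855 = 0.5263
risk, rain-fed plots = 52/303 = 0.1716
RR = 0.5263 / 0.1716 = 3.07

RR: 3.07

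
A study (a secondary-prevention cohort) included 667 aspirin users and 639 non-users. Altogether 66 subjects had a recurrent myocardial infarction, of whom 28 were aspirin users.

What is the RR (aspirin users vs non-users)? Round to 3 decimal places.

aspirin users without the outcome: 667 − 28 = 639
non-users with the outcome: 66 − 28 = 38
non-users without the outcome: 639 − 38 = 601
risk, aspirin users = 28/667 = 0.04198
risk, non-users = 38/639 = 0.05947
RR = 0.04198 / 0.05947 = 0.706

0.706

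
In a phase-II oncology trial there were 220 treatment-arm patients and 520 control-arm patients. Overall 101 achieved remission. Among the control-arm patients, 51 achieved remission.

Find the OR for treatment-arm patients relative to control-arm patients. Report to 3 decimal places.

2.705

treatment-arm patients with the outcome: 101 − 51 = 50
treatment-arm patients without the outcome: 220 − 50 = 170
control-arm patients without the outcome: 520 − 51 = 469
OR = (50 × 469) / (170 × 51) = 23450/8670 ≈ 2.705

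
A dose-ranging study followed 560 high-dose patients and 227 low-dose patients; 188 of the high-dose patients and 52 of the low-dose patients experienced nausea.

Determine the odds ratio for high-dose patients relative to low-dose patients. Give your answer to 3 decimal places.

OR = (188 × 175) / (372 × 52) = 32900/19344 ≈ 1.701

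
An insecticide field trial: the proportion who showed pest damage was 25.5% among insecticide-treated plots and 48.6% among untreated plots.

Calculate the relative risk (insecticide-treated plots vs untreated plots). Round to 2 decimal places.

RR = 0.2550 / 0.4860 = 0.52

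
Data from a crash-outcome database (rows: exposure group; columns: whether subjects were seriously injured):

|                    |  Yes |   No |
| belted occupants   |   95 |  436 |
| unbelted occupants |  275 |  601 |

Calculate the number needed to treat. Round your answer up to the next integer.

NNT = 8

risk, belted occupants = 95/531 = 0.178908
risk, unbelted occupants = 275/876 = 0.313927
absolute risk difference = 0.135019
1 / 0.135019 = 7.406 → round up → 8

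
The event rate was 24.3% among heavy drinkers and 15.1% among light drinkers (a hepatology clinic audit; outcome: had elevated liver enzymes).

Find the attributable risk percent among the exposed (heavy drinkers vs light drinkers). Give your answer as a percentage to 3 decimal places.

AR% = (0.2430 − 0.1510) / 0.2430 = 0.3786 → 37.860%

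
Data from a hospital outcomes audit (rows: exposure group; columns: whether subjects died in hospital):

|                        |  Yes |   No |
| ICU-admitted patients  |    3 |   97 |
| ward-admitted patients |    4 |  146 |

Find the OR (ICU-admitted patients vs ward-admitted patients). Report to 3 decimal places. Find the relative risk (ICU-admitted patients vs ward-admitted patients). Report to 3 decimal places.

odds, ICU-admitted patients = 3/97 = 0.03093
odds, ward-admitted patients = 4/146 = 0.02740
OR = 0.03093 / 0.02740 = 1.129
risk, ICU-admitted patients = 3/100 = 0.03000
risk, ward-admitted patients = 4/150 = 0.02667
RR = 0.03000 / 0.02667 = 1.125

OR = 1.129; RR = 1.125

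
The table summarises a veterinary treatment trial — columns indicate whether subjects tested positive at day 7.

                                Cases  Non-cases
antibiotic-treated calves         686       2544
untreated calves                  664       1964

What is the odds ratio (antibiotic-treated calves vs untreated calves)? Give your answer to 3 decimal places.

OR = (686 × 1964) / (2544 × 664) = 1347304/1689216 ≈ 0.798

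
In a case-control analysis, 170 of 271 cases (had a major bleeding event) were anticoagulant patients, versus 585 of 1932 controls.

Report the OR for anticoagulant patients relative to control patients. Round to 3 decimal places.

OR = (170 × 1347) / (585 × 101) = 228990/59085 ≈ 3.876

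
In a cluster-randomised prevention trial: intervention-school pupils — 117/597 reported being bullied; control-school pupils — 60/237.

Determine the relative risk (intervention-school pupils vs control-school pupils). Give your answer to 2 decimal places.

risk, intervention-school pupils = 117/597 = 0.1960
risk, control-school pupils = 60/237 = 0.2532
RR = 0.1960 / 0.2532 = 0.77

RR: 0.77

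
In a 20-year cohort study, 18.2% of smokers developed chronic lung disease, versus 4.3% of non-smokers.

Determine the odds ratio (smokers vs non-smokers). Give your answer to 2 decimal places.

odds, smokers = 0.18200/0.81800 = 0.22249
odds, non-smokers = 0.04300/0.95700 = 0.04493
OR = 0.22249 / 0.04493 = 4.95

OR: 4.95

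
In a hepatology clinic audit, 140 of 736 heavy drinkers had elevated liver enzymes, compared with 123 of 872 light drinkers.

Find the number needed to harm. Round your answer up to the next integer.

risk, heavy drinkers = 140/736 = 0.190217
risk, light drinkers = 123/872 = 0.141055
absolute risk difference = 0.049162
1 / 0.049162 = 20.341 → round up → 21

NNH = 21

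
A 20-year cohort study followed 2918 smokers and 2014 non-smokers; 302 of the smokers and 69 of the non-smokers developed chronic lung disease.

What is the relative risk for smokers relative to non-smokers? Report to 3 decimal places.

risk, smokers = 302/2918 = 0.10350
risk, non-smokers = 69/2014 = 0.03426
RR = 0.10350 / 0.03426 = 3.021

RR ≈ 3.021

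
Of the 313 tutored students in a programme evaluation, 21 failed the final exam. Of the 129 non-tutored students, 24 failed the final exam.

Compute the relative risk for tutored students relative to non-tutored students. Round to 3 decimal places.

risk, tutored students = 21/313 = 0.0671
risk, non-tutored students = 24/129 = 0.1860
RR = 0.0671 / 0.1860 = 0.361

0.361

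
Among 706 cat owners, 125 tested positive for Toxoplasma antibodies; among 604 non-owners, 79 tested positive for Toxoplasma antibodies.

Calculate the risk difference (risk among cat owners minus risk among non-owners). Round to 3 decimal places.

risk, cat owners = 125/706 = 0.1771
risk, non-owners = 79/604 = 0.1308
risk difference = 0.1771 − 0.1308 = 0.046

RD: 0.046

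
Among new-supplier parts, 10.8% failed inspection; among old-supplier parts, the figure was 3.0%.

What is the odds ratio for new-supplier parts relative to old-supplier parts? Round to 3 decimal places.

odds, new-supplier parts = 0.10800/0.89200 = 0.12108
odds, old-supplier parts = 0.03000/0.97000 = 0.03093
OR = 0.12108 / 0.03093 = 3.915

OR ≈ 3.915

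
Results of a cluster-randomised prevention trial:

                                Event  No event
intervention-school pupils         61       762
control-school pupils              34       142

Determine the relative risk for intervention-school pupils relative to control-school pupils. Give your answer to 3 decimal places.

risk, intervention-school pupils = 61/823 = 0.0741
risk, control-school pupils = 34/176 = 0.1932
RR = 0.0741 / 0.1932 = 0.384

RR ≈ 0.384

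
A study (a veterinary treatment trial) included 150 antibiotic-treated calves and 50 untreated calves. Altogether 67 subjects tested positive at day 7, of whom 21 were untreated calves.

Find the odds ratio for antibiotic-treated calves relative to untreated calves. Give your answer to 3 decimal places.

antibiotic-treated calves with the outcome: 67 − 21 = 46
antibiotic-treated calves without the outcome: 150 − 46 = 104
untreated calves without the outcome: 50 − 21 = 29
odds, antibiotic-treated calves = 46/104 = 0.4423
odds, untreated calves = 21/29 = 0.7241
OR = 0.4423 / 0.7241 = 0.611

OR ≈ 0.611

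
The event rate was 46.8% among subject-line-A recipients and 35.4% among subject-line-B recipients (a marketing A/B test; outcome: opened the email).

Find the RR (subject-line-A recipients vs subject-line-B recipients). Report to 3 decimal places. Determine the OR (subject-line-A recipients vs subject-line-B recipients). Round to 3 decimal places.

RR = 0.4680 / 0.3540 = 1.322
odds, subject-line-A recipients = 0.4680/0.5320 = 0.8797
odds, subject-line-B recipients = 0.3540/0.6460 = 0.5480
OR = 0.8797 / 0.5480 = 1.605

RR = 1.322; OR = 1.605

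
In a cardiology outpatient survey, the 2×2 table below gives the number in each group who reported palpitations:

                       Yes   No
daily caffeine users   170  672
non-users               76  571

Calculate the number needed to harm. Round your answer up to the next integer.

NNH ≈ 12

risk, daily caffeine users = 170/842 = 0.201900
risk, non-users = 76/647 = 0.117465
absolute risk difference = 0.084435
1 / 0.084435 = 11.843 → round up → 12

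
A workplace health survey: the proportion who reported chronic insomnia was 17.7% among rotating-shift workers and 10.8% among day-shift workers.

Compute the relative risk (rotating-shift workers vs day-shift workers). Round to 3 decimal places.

RR = 0.1770 / 0.1080 = 1.639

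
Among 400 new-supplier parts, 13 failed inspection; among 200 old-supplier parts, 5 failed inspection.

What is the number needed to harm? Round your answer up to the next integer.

risk, new-supplier parts = 13/400 = 0.032500
risk, old-supplier parts = 5/200 = 0.025000
absolute risk difference = 0.007500
1 / 0.007500 = 133.333 → round up → 134

NNH: 134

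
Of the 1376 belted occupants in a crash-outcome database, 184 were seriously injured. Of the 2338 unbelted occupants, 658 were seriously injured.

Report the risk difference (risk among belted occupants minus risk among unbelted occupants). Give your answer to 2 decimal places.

-0.15

risk, belted occupants = 184/1376 = 0.1337
risk, unbelted occupants = 658/2338 = 0.2814
risk difference = 0.1337 − 0.2814 = -0.15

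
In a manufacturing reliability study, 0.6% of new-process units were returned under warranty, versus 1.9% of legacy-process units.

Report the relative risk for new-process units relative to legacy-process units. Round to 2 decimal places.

RR = 0.00600 / 0.01900 = 0.32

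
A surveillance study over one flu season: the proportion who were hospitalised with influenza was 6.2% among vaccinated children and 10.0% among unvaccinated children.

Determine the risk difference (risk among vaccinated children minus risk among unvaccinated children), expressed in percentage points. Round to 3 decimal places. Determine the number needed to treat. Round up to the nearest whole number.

risk difference = 0.0620 − 0.1000 = -0.0380 → -3.800 percentage points
absolute risk difference = 0.038000
1 / 0.038000 = 26.316 → round up → 27

RD = -3.800; NNT = 27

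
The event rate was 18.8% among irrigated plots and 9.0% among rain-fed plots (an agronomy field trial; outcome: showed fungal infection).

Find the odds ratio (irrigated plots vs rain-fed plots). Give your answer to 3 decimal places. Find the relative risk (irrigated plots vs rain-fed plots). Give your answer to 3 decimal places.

odds, irrigated plots = 0.1880/0.8120 = 0.2315
odds, rain-fed plots = 0.0900/0.9100 = 0.0989
OR = 0.2315 / 0.0989 = 2.341
RR = 0.1880 / 0.0900 = 2.089

OR = 2.341; RR = 2.089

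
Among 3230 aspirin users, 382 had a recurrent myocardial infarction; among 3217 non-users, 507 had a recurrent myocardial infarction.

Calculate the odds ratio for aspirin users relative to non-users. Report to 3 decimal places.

OR = (382 × 2710) / (2848 × 507) = 1035220/1443936 ≈ 0.717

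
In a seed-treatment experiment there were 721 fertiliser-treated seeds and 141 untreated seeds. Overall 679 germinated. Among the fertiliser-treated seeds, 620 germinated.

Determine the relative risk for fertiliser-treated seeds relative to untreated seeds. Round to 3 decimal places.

fertiliser-treated seeds without the outcome: 721 − 620 = 101
untreated seeds with the outcome: 679 − 620 = 59
untreated seeds without the outcome: 141 − 59 = 82
risk, fertiliser-treated seeds = 620/721 = 0.8599
risk, untreated seeds = 59/141 = 0.4184
RR = 0.8599 / 0.4184 = 2.055

RR ≈ 2.055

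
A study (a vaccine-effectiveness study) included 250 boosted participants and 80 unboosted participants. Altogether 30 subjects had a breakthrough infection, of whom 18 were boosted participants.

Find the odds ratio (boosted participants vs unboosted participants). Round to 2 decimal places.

boosted participants without the outcome: 250 − 18 = 232
unboosted participants with the outcome: 30 − 18 = 12
unboosted participants without the outcome: 80 − 12 = 68
OR = (18 × 68) / (232 × 12) = 1224/2784 ≈ 0.44

0.44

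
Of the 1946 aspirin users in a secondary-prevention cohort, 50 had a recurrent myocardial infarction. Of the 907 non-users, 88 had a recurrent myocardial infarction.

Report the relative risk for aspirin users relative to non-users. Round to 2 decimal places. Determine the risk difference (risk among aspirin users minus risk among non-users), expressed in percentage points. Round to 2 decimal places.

RR = 0.26; RD = -7.13

risk, aspirin users = 50/1946 = 0.02569
risk, non-users = 88/907 = 0.09702
RR = 0.02569 / 0.09702 = 0.26
risk difference = 0.02569 − 0.09702 = -0.07133 → -7.13 percentage points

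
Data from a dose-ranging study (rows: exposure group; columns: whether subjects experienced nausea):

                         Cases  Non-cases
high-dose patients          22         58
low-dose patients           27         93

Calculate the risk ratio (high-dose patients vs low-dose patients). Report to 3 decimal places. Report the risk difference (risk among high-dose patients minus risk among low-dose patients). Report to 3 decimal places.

RR = 1.222; RD = 0.050

risk, high-dose patients = 22/80 = 0.2750
risk, low-dose patients = 27/120 = 0.2250
RR = 0.2750 / 0.2250 = 1.222
risk difference = 0.2750 − 0.2250 = 0.050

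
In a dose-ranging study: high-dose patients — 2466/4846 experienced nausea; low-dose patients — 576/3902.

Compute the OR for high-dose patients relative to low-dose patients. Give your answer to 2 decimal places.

OR = (2466 × 3326) / (2380 × 576) = 8201916/1370880 ≈ 5.98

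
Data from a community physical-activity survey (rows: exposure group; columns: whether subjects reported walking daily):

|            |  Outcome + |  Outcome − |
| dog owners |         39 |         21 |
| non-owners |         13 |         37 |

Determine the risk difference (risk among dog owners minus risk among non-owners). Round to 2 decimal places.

risk, dog owners = 39/60 = 0.6500
risk, non-owners = 13/50 = 0.2600
risk difference = 0.6500 − 0.2600 = 0.39

RD = 0.39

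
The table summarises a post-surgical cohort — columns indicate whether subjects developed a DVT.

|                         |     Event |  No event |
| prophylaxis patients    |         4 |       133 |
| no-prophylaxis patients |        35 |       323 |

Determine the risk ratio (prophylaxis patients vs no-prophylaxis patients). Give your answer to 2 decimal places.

risk, prophylaxis patients = 4/137 = 0.02920
risk, no-prophylaxis patients = 35/358 = 0.09777
RR = 0.02920 / 0.09777 = 0.30

RR = 0.30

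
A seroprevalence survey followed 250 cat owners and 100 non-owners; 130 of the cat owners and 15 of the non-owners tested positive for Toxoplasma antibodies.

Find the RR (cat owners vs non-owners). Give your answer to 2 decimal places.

risk, cat owners = 130/250 = 0.5200
risk, non-owners = 15/100 = 0.1500
RR = 0.5200 / 0.1500 = 3.47

3.47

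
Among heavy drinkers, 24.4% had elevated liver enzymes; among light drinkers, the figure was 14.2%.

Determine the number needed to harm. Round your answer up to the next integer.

10

absolute risk difference = 0.102000
1 / 0.102000 = 9.804 → round up → 10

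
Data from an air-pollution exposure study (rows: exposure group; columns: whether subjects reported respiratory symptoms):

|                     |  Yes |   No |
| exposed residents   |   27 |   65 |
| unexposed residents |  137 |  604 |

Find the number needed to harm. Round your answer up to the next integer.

risk, exposed residents = 27/92 = 0.293478
risk, unexposed residents = 137/741 = 0.184885
absolute risk difference = 0.108593
1 / 0.108593 = 9.209 → round up → 10

NNH = 10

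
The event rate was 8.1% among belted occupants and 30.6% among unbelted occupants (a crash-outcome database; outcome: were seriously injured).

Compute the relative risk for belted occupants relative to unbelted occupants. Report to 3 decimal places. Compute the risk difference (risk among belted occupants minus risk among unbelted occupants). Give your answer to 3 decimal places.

RR = 0.0810 / 0.3060 = 0.265
risk difference = 0.0810 − 0.3060 = -0.225

RR = 0.265; RD = -0.225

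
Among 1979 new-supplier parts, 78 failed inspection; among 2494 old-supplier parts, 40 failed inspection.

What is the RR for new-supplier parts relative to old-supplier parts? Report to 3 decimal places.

risk, new-supplier parts = 78/1979 = 0.03941
risk, old-supplier parts = 40/2494 = 0.01604
RR = 0.03941 / 0.01604 = 2.457

RR ≈ 2.457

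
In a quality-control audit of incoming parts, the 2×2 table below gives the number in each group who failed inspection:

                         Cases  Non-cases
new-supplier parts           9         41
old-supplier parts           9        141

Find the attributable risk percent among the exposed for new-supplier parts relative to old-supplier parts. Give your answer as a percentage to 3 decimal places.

risk, new-supplier parts = 9/50 = 0.1800
risk, old-supplier parts = 9/150 = 0.0600
AR% = (0.1800 − 0.0600) / 0.1800 = 0.6667 → 66.667%

66.667%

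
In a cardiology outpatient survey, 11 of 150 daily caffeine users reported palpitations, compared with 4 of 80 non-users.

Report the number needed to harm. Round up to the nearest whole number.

43

risk, daily caffeine users = 11/150 = 0.073333
risk, non-users = 4/80 = 0.050000
absolute risk difference = 0.023333
1 / 0.023333 = 42.858 → round up → 43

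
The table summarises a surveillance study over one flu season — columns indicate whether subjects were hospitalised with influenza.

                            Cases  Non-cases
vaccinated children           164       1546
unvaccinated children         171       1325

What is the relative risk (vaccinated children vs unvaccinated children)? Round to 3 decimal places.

RR ≈ 0.839

risk, vaccinated children = 164/1710 = 0.0959
risk, unvaccinated children = 171/1496 = 0.1143
RR = 0.0959 / 0.1143 = 0.839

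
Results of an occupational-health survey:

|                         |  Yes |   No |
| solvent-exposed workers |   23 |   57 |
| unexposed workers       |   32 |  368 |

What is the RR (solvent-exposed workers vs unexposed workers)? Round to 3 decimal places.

RR: 3.594

risk, solvent-exposed workers = 23/80 = 0.2875
risk, unexposed workers = 32/400 = 0.0800
RR = 0.2875 / 0.0800 = 3.594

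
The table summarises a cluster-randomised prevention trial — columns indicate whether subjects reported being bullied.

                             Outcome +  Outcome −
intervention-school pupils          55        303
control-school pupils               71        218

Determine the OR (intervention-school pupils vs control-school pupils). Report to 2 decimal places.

OR = (55 × 218) / (303 × 71) = 11990/21513 ≈ 0.56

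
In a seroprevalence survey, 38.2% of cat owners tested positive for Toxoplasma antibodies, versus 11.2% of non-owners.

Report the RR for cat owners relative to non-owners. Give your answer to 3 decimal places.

RR = 0.3820 / 0.1120 = 3.411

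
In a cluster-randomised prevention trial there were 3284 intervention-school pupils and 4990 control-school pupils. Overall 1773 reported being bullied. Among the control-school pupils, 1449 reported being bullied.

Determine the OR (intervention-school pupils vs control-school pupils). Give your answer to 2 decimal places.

intervention-school pupils with the outcome: 1773 − 1449 = 324
intervention-school pupils without the outcome: 3284 − 324 = 2960
control-school pupils without the outcome: 4990 − 1449 = 3541
OR = (324 × 3541) / (2960 × 1449) = 1147284/4289040 ≈ 0.27

OR ≈ 0.27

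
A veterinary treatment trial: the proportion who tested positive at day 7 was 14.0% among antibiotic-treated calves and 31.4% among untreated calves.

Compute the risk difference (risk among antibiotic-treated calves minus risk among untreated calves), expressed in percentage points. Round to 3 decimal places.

risk difference = 0.1400 − 0.3140 = -0.1740 → -17.400 percentage points

-17.400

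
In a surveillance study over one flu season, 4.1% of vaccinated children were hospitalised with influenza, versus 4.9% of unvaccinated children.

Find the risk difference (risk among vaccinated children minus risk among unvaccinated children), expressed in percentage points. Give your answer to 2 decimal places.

risk difference = 0.04100 − 0.04900 = -0.00800 → -0.80 percentage points

-0.80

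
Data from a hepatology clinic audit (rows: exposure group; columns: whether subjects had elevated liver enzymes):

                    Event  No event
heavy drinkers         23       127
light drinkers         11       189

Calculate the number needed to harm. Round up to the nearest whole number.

risk, heavy drinkers = 23/150 = 0.153333
risk, light drinkers = 11/200 = 0.055000
absolute risk difference = 0.098333
1 / 0.098333 = 10.170 → round up → 11

11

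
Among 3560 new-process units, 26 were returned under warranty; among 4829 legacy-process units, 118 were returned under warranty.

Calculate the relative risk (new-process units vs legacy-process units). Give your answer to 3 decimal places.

0.299

risk, new-process units = 26/3560 = 0.00730
risk, legacy-process units = 118/4829 = 0.02444
RR = 0.00730 / 0.02444 = 0.299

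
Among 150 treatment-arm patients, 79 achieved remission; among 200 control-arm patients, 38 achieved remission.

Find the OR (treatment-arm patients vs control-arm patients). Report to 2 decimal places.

OR = (79 × 162) / (71 × 38) = 12798/2698 ≈ 4.74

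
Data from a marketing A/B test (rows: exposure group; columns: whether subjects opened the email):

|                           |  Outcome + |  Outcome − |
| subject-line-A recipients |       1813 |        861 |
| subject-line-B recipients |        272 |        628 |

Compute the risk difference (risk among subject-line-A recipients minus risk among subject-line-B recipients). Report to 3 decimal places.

0.376

risk, subject-line-A recipients = 1813/2674 = 0.6780
risk, subject-line-B recipients = 272/900 = 0.3022
risk difference = 0.6780 − 0.3022 = 0.376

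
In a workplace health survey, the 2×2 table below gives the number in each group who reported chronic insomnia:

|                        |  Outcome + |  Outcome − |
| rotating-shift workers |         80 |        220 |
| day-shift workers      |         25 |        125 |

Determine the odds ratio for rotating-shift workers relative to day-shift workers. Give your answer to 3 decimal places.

OR = (80 × 125) / (220 × 25) = 10000/5500 ≈ 1.818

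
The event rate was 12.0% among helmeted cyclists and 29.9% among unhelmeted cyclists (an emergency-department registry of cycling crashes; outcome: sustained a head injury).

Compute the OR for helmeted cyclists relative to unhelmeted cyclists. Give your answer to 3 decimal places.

0.320

odds, helmeted cyclists = 0.1200/0.8800 = 0.1364
odds, unhelmeted cyclists = 0.2990/0.7010 = 0.4265
OR = 0.1364 / 0.4265 = 0.320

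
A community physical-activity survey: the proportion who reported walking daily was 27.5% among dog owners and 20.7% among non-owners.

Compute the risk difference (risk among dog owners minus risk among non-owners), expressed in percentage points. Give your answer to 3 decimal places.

RD ≈ 6.800

risk difference = 0.2750 − 0.2070 = 0.0680 → 6.800 percentage points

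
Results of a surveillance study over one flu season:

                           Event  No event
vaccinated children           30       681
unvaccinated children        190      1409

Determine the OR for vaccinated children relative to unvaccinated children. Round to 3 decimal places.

OR = (30 × 1409) / (681 × 190) = 42270/129390 ≈ 0.327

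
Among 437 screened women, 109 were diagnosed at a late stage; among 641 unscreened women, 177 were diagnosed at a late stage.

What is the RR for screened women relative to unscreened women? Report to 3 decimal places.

risk, screened women = 109/437 = 0.2494
risk, unscreened women = 177/641 = 0.2761
RR = 0.2494 / 0.2761 = 0.903

0.903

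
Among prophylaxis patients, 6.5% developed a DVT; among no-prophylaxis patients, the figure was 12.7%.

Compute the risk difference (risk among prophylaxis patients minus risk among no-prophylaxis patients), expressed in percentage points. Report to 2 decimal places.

risk difference = 0.0650 − 0.1270 = -0.0620 → -6.20 percentage points

RD ≈ -6.20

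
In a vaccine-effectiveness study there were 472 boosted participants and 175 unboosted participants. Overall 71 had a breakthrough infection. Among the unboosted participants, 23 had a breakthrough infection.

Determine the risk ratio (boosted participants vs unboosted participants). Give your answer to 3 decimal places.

0.774

boosted participants with the outcome: 71 − 23 = 48
boosted participants without the outcome: 472 − 48 = 424
unboosted participants without the outcome: 175 − 23 = 152
risk, boosted participants = 48/472 = 0.1017
risk, unboosted participants = 23/175 = 0.1314
RR = 0.1017 / 0.1314 = 0.774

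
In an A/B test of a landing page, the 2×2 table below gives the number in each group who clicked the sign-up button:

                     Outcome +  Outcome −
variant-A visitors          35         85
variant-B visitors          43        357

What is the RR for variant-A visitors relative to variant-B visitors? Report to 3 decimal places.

2.713

risk, variant-A visitors = 35/120 = 0.2917
risk, variant-B visitors = 43/400 = 0.1075
RR = 0.2917 / 0.1075 = 2.713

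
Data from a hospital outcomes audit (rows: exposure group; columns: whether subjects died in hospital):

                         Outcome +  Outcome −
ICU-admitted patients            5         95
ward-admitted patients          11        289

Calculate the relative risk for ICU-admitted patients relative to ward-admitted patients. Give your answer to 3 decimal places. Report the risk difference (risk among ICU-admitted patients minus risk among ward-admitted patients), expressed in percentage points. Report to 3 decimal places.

RR = 1.364; RD = 1.333

risk, ICU-admitted patients = 5/100 = 0.05000
risk, ward-admitted patients = 11/300 = 0.03667
RR = 0.05000 / 0.03667 = 1.364
risk difference = 0.05000 − 0.03667 = 0.01333 → 1.333 percentage points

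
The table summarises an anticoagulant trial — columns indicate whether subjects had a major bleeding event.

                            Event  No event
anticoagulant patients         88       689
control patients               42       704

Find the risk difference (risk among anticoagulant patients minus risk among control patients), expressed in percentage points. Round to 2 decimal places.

risk, anticoagulant patients = 88/777 = 0.1133
risk, control patients = 42/746 = 0.0563
risk difference = 0.1133 − 0.0563 = 0.0570 → 5.70 percentage points

5.70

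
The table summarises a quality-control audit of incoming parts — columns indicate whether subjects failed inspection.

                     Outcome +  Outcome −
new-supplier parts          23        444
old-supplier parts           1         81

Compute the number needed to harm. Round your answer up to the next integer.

27

risk, new-supplier parts = 23/467 = 0.049251
risk, old-supplier parts = 1/82 = 0.012195
absolute risk difference = 0.037055
1 / 0.037055 = 26.987 → round up → 27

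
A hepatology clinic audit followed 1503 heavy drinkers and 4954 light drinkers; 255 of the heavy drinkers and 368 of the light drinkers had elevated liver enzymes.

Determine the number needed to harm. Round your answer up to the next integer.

risk, heavy drinkers = 255/1503 = 0.169661
risk, light drinkers = 368/4954 = 0.074283
absolute risk difference = 0.095377
1 / 0.095377 = 10.485 → round up → 11

NNH: 11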